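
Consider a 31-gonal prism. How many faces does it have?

A prism on an n-gon has two n-gon bases and n rectangular sides: V = 2·31 = 62, E = 3·31 = 93, F = 31 + 2 = 33.

33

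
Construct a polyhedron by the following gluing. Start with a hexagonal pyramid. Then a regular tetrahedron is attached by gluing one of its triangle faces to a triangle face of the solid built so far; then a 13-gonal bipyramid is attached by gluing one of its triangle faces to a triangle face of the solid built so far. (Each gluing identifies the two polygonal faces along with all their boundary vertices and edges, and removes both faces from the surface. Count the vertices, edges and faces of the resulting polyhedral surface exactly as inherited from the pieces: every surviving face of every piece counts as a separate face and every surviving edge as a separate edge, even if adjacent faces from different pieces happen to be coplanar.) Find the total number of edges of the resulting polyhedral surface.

51

A hexagonal pyramid: V=7, E=12, F=7.
Attach a regular tetrahedron (V=4, E=6, F=4) along a 3-gon: merge 3 vertices and 3 edges, delete both glued faces → V=8, E=15, F=9.
Attach a 13-gonal bipyramid (V=15, E=39, F=26) along a 3-gon: merge 3 vertices and 3 edges, delete both glued faces → V=20, E=51, F=33.
Check: V − E + F = 20 − 51 + 33 = 2.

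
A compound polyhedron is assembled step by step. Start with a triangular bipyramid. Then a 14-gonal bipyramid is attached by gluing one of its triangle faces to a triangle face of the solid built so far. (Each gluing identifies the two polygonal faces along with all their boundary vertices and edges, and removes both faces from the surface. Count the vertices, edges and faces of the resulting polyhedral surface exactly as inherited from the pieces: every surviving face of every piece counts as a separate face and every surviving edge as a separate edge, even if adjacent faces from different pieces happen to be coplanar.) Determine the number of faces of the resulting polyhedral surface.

A triangular bipyramid: V=5, E=9, F=6.
Attach a 14-gonal bipyramid (V=16, E=42, F=28) along a 3-gon: merge 3 vertices and 3 edges, delete both glued faces → V=18, E=48, F=32.
Check: V − E + F = 18 − 48 + 32 = 2.

32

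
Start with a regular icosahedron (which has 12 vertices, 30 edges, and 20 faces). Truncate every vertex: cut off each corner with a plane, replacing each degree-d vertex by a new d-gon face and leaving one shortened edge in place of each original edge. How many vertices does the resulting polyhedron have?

Truncation replaces each original edge-end by a new vertex, so V′ = 2E = 60.
Each original edge survives, and each old vertex of degree d contributes d new edges; summing degrees gives Σd = 2E, so E′ = E + 2E = 3E = 90.
Each original face survives and each original vertex becomes one new face: F′ = F + V = 32.

60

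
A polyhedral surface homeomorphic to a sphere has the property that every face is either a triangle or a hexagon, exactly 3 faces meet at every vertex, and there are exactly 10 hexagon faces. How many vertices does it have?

24

Let x be the number of triangles; then F = 10 + x.
Edge–face incidences: 2E = 6·10 + 3·x = 60 + 3x.
Every vertex has degree 3, so 3V = 2E.
Euler: V − E + F = 2 ⇒ (2E)/3 − E + (10 + x) = 2.
Multiply by 6: 2·(2E) − 3·(2E) + 6·(10 + x) = 12, i.e. 60 + 6x − (60 + 3x) = 12.
Collecting terms: 3x = 12, so x = 4.
Then 2E = 60 + 3·4 = 72, so E = 36, V = 2E/3 = 24, F = 10 + 4 = 14.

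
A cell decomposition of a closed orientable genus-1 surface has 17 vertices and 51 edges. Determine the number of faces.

For a closed orientable surface of genus 1, χ = 2 − 2·1 = 0.
F = 0 − V + E = 0 − 17 + 51 = 34.

34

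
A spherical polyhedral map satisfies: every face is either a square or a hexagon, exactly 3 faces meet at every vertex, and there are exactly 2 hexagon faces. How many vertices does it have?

12

Let x be the number of squares; then F = 2 + x.
Edge–face incidences: 2E = 6·2 + 4·x = 12 + 4x.
Every vertex has degree 3, so 3V = 2E.
Euler: V − E + F = 2 ⇒ (2E)/3 − E + (2 + x) = 2.
Multiply by 6: 2·(2E) − 3·(2E) + 6·(2 + x) = 12, i.e. 12 + 6x − (12 + 4x) = 12.
Collecting terms: 2x = 12, so x = 6.
Then 2E = 12 + 4·6 = 36, so E = 18, V = 2E/3 = 12, F = 2 + 6 = 8.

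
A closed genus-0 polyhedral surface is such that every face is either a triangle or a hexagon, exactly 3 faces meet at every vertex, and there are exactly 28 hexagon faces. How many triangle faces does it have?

4

Let x be the number of triangles; then F = 28 + x.
Edge–face incidences: 2E = 6·28 + 3·x = 168 + 3x.
Every vertex has degree 3, so 3V = 2E.
Euler: V − E + F = 2 ⇒ (2E)/3 − E + (28 + x) = 2.
Multiply by 6: 2·(2E) − 3·(2E) + 6·(28 + x) = 12, i.e. 168 + 6x − (168 + 3x) = 12.
Collecting terms: 3x = 12, so x = 4.
Then 2E = 168 + 3·4 = 180, so E = 90, V = 2E/3 = 60, F = 28 + 4 = 32.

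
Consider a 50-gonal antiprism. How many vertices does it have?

100

An antiprism on an n-gon has two n-gon caps and 2n triangles: V = 2·50 = 100, E = 4·50 = 200, F = 2·50 + 2 = 102.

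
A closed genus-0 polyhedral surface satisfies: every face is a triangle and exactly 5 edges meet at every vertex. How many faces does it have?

Each face has 3 edges and each edge borders two faces, so 2E = 3F.
Each vertex has degree 5, so 5V = 2E and hence V = 3F/5.
Euler: V − E + F = 2 ⇒ (3F/5) − (3F/2) + F = 2.
Multiply by 10: (6 − 15 + 10)F = 20, i.e. 1F = 20.
So F = 20, E = 3·20/2 = 30, V = 3·20/5 = 12.

20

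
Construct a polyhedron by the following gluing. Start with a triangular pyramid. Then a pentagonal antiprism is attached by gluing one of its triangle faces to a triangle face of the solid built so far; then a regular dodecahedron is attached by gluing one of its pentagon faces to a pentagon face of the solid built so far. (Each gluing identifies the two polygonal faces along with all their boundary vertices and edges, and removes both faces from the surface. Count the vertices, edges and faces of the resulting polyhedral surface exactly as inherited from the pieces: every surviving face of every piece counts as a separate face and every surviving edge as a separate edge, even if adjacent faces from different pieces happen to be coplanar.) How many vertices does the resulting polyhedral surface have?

A triangular pyramid: V=4, E=6, F=4.
Attach a pentagonal antiprism (V=10, E=20, F=12) along a 3-gon: merge 3 vertices and 3 edges, delete both glued faces → V=11, E=23, F=14.
Attach a regular dodecahedron (V=20, E=30, F=12) along a 5-gon: merge 5 vertices and 5 edges, delete both glued faces → V=26, E=48, F=24.
Check: V − E + F = 26 − 48 + 24 = 2.

26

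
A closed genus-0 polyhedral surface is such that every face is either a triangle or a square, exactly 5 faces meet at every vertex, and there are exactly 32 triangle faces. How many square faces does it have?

6

Let x be the number of squares; then F = 32 + x.
Edge–face incidences: 2E = 3·32 + 4·x = 96 + 4x.
Every vertex has degree 5, so 5V = 2E.
Euler: V − E + F = 2 ⇒ (2E)/5 − E + (32 + x) = 2.
Multiply by 10: 2·(2E) − 5·(2E) + 10·(32 + x) = 20, i.e. 320 + 10x − 3·(96 + 4x) = 20.
Collecting terms: −2x + 32 = 20, so −2x = −12, so x = 6.
Then 2E = 96 + 4·6 = 120, so E = 60, V = 2E/5 = 24, F = 32 + 6 = 38.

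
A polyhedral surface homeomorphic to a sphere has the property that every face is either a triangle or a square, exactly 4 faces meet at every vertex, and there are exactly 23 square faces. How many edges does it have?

58

Let x be the number of triangles; then F = 23 + x.
Edge–face incidences: 2E = 4·23 + 3·x = 92 + 3x.
Every vertex has degree 4, so 4V = 2E.
Euler: V − E + F = 2 ⇒ (2E)/4 − E + (23 + x) = 2.
Multiply by 8: 2·(2E) − 4·(2E) + 8·(23 + x) = 16, i.e. 184 + 8x − 2·(92 + 3x) = 16.
Collecting terms: 2x = 16, so x = 8.
Then 2E = 92 + 3·8 = 116, so E = 58, V = 2E/4 = 29, F = 23 + 8 = 31.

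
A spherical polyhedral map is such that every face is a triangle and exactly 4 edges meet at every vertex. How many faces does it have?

Each face has 3 edges and each edge borders two faces, so 2E = 3F.
Each vertex has degree 4, so 4V = 2E and hence V = 3F/4.
Euler: V − E + F = 2 ⇒ (3F/4) − (3F/2) + F = 2.
Multiply by 8: (6 − 12 + 8)F = 16, i.e. 2F = 16.
So F = 8, E = 3·8/2 = 12, V = 3·8/4 = 6.

8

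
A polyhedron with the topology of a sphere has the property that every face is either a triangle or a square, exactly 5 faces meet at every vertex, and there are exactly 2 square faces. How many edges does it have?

40

Let x be the number of triangles; then F = 2 + x.
Edge–face incidences: 2E = 4·2 + 3·x = 8 + 3x.
Every vertex has degree 5, so 5V = 2E.
Euler: V − E + F = 2 ⇒ (2E)/5 − E + (2 + x) = 2.
Multiply by 10: 2·(2E) − 5·(2E) + 10·(2 + x) = 20, i.e. 20 + 10x − 3·(8 + 3x) = 20.
Collecting terms: x − 4 = 20, so x = 24.
Then 2E = 8 + 3·24 = 80, so E = 40, V = 2E/5 = 16, F = 2 + 24 = 26.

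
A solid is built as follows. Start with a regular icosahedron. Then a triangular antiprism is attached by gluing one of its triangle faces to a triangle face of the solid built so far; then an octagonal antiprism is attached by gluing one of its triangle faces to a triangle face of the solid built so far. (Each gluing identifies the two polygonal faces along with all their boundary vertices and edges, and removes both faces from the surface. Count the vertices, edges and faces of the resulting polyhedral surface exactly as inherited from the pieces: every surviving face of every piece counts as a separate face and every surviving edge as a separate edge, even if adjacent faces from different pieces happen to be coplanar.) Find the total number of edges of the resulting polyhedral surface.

68

A regular icosahedron: V=12, E=30, F=20.
Attach a triangular antiprism (V=6, E=12, F=8) along a 3-gon: merge 3 vertices and 3 edges, delete both glued faces → V=15, E=39, F=26.
Attach an octagonal antiprism (V=16, E=32, F=18) along a 3-gon: merge 3 vertices and 3 edges, delete both glued faces → V=28, E=68, F=42.
Check: V − E + F = 28 − 68 + 42 = 2.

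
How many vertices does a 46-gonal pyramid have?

A pyramid on an n-gon base has one n-gon and n triangles: V = 46 + 1 = 47, E = 2·46 = 92, F = 46 + 1 = 47.
Check: V − E + F = 47 − 92 + 47 = 2.

47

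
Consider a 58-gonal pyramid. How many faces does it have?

59

A pyramid on an n-gon base has one n-gon and n triangles: V = 58 + 1 = 59, E = 2·58 = 116, F = 58 + 1 = 59.
Check: V − E + F = 59 − 116 + 59 = 2.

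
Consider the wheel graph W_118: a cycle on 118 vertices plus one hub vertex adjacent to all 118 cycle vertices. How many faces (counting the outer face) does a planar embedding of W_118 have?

W_118 has V = 118 + 1 = 119 vertices and E = 2·118 = 236 edges.
By Euler's formula F = 2 − V + E = 2 − 119 + 236 = 119.

119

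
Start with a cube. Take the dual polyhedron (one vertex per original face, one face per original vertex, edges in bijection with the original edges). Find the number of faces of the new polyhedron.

The base solid has V = 8, E = 12, F = 6.
The dual swaps V and F and preserves E: V′ = F = 6, E′ = E = 12, F′ = V = 8.

8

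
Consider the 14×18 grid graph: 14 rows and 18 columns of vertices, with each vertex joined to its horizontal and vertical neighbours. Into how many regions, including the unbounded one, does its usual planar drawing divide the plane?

The grid has V = 14·18 = 252 vertices and E = 14·17 + 18·13 = 472 edges.
F = 2 − V + E = 2 − 252 + 472 = 222.

222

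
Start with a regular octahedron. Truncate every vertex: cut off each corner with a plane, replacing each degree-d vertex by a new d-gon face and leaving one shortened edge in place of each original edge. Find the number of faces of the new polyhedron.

14

The base solid has V = 6, E = 12, F = 8.
Truncation replaces each original edge-end by a new vertex, so V′ = 2E = 24.
Each original edge survives, and each old vertex of degree d contributes d new edges; summing degrees gives Σd = 2E, so E′ = E + 2E = 3E = 36.
Each original face survives and each original vertex becomes one new face: F′ = F + V = 14.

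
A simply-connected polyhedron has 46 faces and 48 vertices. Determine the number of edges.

92

Here V − E + F = 2.
E = V + F − (2) = 48 + 46 − (2) = 92.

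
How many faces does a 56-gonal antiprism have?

114

An antiprism on an n-gon has two n-gon caps and 2n triangles: V = 2·56 = 112, E = 4·56 = 224, F = 2·56 + 2 = 114.
Check: V − E + F = 112 − 224 + 114 = 2.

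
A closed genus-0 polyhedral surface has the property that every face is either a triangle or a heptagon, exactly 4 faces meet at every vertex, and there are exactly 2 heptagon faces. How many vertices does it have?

14

Let x be the number of triangles; then F = 2 + x.
Edge–face incidences: 2E = 7·2 + 3·x = 14 + 3x.
Every vertex has degree 4, so 4V = 2E.
Euler: V − E + F = 2 ⇒ (2E)/4 − E + (2 + x) = 2.
Multiply by 8: 2·(2E) − 4·(2E) + 8·(2 + x) = 16, i.e. 16 + 8x − 2·(14 + 3x) = 16.
Collecting terms: 2x − 12 = 16, so 2x = 28, so x = 14.
Then 2E = 14 + 3·14 = 56, so E = 28, V = 2E/4 = 14, F = 2 + 14 = 16.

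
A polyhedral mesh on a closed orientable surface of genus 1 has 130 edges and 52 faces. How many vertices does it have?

For a closed orientable surface of genus 1, χ = 2 − 2·1 = 0.
V = 0 + E − F = 0 + 130 − 52 = 78.

78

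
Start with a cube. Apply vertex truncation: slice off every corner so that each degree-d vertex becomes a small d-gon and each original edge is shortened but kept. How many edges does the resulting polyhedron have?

36

The base solid has V = 8, E = 12, F = 6.
Truncation replaces each original edge-end by a new vertex, so V′ = 2E = 24.
Each original edge survives, and each old vertex of degree d contributes d new edges; summing degrees gives Σd = 2E, so E′ = E + 2E = 3E = 36.
Each original face survives and each original vertex becomes one new face: F′ = F + V = 14.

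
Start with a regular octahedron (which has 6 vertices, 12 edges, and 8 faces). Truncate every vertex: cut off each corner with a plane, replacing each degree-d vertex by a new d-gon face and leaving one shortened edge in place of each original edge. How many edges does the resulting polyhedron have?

Truncation replaces each original edge-end by a new vertex, so V′ = 2E = 24.
Each original edge survives, and each old vertex of degree d contributes d new edges; summing degrees gives Σd = 2E, so E′ = E + 2E = 3E = 36.
Each original face survives and each original vertex becomes one new face: F′ = F + V = 14.

36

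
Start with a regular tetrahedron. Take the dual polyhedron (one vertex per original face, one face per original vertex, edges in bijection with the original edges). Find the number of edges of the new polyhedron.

The base solid has V = 4, E = 6, F = 4.
The dual swaps V and F and preserves E: V′ = F = 4, E′ = E = 6, F′ = V = 4.

6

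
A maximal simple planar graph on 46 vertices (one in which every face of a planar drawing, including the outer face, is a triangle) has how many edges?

132

In a plane triangulation 3F = 2E and V − E + F = 2, so E = 3V − 6 = 3·46 − 6 = 132.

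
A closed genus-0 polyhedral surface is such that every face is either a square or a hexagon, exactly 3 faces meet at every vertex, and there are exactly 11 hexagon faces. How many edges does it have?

Let x be the number of squares; then F = 11 + x.
Edge–face incidences: 2E = 6·11 + 4·x = 66 + 4x.
Every vertex has degree 3, so 3V = 2E.
Euler: V − E + F = 2 ⇒ (2E)/3 − E + (11 + x) = 2.
Multiply by 6: 2·(2E) − 3·(2E) + 6·(11 + x) = 12, i.e. 66 + 6x − (66 + 4x) = 12.
Collecting terms: 2x = 12, so x = 6.
Then 2E = 66 + 4·6 = 90, so E = 45, V = 2E/3 = 30, F = 11 + 6 = 17.

45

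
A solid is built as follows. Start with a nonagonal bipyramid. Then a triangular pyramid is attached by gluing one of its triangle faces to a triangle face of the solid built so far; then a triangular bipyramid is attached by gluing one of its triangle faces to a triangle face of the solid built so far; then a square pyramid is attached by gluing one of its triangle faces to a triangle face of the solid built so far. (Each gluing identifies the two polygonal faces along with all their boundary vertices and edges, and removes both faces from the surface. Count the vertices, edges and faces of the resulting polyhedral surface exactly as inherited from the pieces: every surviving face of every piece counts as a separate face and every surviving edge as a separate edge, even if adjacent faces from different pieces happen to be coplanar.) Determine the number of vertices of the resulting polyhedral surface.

16

A nonagonal bipyramid: V=11, E=27, F=18.
Attach a triangular pyramid (V=4, E=6, F=4) along a 3-gon: merge 3 vertices and 3 edges, delete both glued faces → V=12, E=30, F=20.
Attach a triangular bipyramid (V=5, E=9, F=6) along a 3-gon: merge 3 vertices and 3 edges, delete both glued faces → V=14, E=36, F=24.
Attach a square pyramid (V=5, E=8, F=5) along a 3-gon: merge 3 vertices and 3 edges, delete both glued faces → V=16, E=41, F=27.
Check: V − E + F = 16 − 41 + 27 = 2.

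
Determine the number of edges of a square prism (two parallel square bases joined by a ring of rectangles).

A prism on an n-gon has two n-gon bases and n rectangular sides: V = 2·4 = 8, E = 3·4 = 12, F = 4 + 2 = 6.

12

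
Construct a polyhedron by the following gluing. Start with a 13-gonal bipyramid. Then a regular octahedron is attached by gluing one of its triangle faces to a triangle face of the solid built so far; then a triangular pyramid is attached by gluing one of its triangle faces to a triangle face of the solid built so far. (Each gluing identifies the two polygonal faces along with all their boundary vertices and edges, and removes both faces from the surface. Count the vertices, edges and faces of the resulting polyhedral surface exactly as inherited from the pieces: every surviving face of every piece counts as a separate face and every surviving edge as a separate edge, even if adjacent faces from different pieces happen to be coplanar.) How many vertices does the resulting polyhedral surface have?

19

A 13-gonal bipyramid: V=15, E=39, F=26.
Attach a regular octahedron (V=6, E=12, F=8) along a 3-gon: merge 3 vertices and 3 edges, delete both glued faces → V=18, E=48, F=32.
Attach a triangular pyramid (V=4, E=6, F=4) along a 3-gon: merge 3 vertices and 3 edges, delete both glued faces → V=19, E=51, F=34.
Check: V − E + F = 19 − 51 + 34 = 2.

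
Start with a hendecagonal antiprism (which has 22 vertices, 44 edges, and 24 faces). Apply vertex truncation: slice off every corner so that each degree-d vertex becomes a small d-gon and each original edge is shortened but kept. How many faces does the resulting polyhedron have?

Truncation replaces each original edge-end by a new vertex, so V′ = 2E = 88.
Each original edge survives, and each old vertex of degree d contributes d new edges; summing degrees gives Σd = 2E, so E′ = E + 2E = 3E = 132.
Each original face survives and each original vertex becomes one new face: F′ = F + V = 46.

46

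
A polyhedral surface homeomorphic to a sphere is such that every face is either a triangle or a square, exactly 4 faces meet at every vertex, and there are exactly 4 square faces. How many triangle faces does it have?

8

Let x be the number of triangles; then F = 4 + x.
Edge–face incidences: 2E = 4·4 + 3·x = 16 + 3x.
Every vertex has degree 4, so 4V = 2E.
Euler: V − E + F = 2 ⇒ (2E)/4 − E + (4 + x) = 2.
Multiply by 8: 2·(2E) − 4·(2E) + 8·(4 + x) = 16, i.e. 32 + 8x − 2·(16 + 3x) = 16.
Collecting terms: 2x = 16, so x = 8.
Then 2E = 16 + 3·8 = 40, so E = 20, V = 2E/4 = 10, F = 4 + 8 = 12.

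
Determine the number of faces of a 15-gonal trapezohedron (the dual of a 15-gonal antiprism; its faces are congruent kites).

The n-trapezohedron (dual of the n-antiprism) has V = 2·15 + 2 = 32, E = 4·15 = 60, F = 2·15 = 30.

30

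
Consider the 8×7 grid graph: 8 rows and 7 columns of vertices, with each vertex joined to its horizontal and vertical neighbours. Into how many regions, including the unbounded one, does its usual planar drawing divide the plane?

43

The grid has V = 8·7 = 56 vertices and E = 8·6 + 7·7 = 97 edges.
F = 2 − V + E = 2 − 56 + 97 = 43.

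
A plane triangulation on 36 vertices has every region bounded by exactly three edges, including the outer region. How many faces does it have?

68

In a plane triangulation 3F = 2E and V − E + F = 2, so F = 2V − 4 = 2·36 − 4 = 68.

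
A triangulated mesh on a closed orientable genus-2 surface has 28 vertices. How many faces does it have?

60

χ = 2 − 2·2 = -2, and every face is a triangle so 3F = 2E.
V − E + F = -2 with E = 3F/2 gives 28 − (3/2 − 1)·F = -2, so F = 60 and E = 90.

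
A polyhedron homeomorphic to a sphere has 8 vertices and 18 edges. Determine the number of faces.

Here V − E + F = 2.
F = 2 − V + E = 2 − 8 + 18 = 12.

12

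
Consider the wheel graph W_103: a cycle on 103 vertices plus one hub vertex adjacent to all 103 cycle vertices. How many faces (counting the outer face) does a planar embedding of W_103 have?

104

W_103 has V = 103 + 1 = 104 vertices and E = 2·103 = 206 edges.
By Euler's formula F = 2 − V + E = 2 − 104 + 206 = 104.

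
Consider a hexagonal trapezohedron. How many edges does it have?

24

The n-trapezohedron (dual of the n-antiprism) has V = 2·6 + 2 = 14, E = 4·6 = 24, F = 2·6 = 12.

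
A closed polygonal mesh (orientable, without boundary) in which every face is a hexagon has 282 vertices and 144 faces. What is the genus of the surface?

Every face is a hexagon, so 2E = 6·144 = 864, giving E = 432.
χ = V − E + F = 282 − 432 + 144 = -6.
For a closed orientable surface χ = 2 − 2g, so g = (2 − (-6))/2 = 4.

4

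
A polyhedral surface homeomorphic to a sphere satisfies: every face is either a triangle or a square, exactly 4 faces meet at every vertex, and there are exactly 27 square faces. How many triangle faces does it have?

Let x be the number of triangles; then F = 27 + x.
Edge–face incidences: 2E = 4·27 + 3·x = 108 + 3x.
Every vertex has degree 4, so 4V = 2E.
Euler: V − E + F = 2 ⇒ (2E)/4 − E + (27 + x) = 2.
Multiply by 8: 2·(2E) − 4·(2E) + 8·(27 + x) = 16, i.e. 216 + 8x − 2·(108 + 3x) = 16.
Collecting terms: 2x = 16, so x = 8.
Then 2E = 108 + 3·8 = 132, so E = 66, V = 2E/4 = 33, F = 27 + 8 = 35.

8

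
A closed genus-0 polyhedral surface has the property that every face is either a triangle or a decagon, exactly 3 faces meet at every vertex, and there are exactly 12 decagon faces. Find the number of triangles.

20

Let x be the number of triangles; then F = 12 + x.
Edge–face incidences: 2E = 10·12 + 3·x = 120 + 3x.
Every vertex has degree 3, so 3V = 2E.
Euler: V − E + F = 2 ⇒ (2E)/3 − E + (12 + x) = 2.
Multiply by 6: 2·(2E) − 3·(2E) + 6·(12 + x) = 12, i.e. 72 + 6x − (120 + 3x) = 12.
Collecting terms: 3x − 48 = 12, so 3x = 60, so x = 20.
Then 2E = 120 + 3·20 = 180, so E = 90, V = 2E/3 = 60, F = 12 + 20 = 32.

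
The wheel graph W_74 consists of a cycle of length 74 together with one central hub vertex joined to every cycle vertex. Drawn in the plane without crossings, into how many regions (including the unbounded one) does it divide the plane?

W_74 has V = 74 + 1 = 75 vertices and E = 2·74 = 148 edges.
By Euler's formula F = 2 − V + E = 2 − 75 + 148 = 75.

75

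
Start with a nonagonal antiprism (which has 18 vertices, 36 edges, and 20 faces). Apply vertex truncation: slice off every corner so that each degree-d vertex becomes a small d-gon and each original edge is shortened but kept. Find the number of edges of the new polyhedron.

108

Truncation replaces each original edge-end by a new vertex, so V′ = 2E = 72.
Each original edge survives, and each old vertex of degree d contributes d new edges; summing degrees gives Σd = 2E, so E′ = E + 2E = 3E = 108.
Each original face survives and each original vertex becomes one new face: F′ = F + V = 38.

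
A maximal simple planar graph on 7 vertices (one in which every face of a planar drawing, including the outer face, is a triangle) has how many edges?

In a plane triangulation 3F = 2E and V − E + F = 2, so E = 3V − 6 = 3·7 − 6 = 15.

15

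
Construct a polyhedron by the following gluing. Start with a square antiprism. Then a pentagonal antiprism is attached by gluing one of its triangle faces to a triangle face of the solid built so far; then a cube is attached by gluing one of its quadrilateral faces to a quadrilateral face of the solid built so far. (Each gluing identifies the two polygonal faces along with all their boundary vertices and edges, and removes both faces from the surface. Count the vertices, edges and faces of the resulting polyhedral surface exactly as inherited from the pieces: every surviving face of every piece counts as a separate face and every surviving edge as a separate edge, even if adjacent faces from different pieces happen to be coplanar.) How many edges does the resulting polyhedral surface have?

41

A square antiprism: V=8, E=16, F=10.
Attach a pentagonal antiprism (V=10, E=20, F=12) along a 3-gon: merge 3 vertices and 3 edges, delete both glued faces → V=15, E=33, F=20.
Attach a cube (V=8, E=12, F=6) along a 4-gon: merge 4 vertices and 4 edges, delete both glued faces → V=19, E=41, F=24.
Check: V − E + F = 19 − 41 + 24 = 2.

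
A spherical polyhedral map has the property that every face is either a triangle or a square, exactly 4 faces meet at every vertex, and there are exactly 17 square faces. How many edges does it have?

46

Let x be the number of triangles; then F = 17 + x.
Edge–face incidences: 2E = 4·17 + 3·x = 68 + 3x.
Every vertex has degree 4, so 4V = 2E.
Euler: V − E + F = 2 ⇒ (2E)/4 − E + (17 + x) = 2.
Multiply by 8: 2·(2E) − 4·(2E) + 8·(17 + x) = 16, i.e. 136 + 8x − 2·(68 + 3x) = 16.
Collecting terms: 2x = 16, so x = 8.
Then 2E = 68 + 3·8 = 92, so E = 46, V = 2E/4 = 23, F = 17 + 8 = 25.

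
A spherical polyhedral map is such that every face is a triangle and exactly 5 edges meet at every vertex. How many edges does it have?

Each face has 3 edges and each edge borders two faces, so 2E = 3F.
Each vertex has degree 5, so 5V = 2E and hence V = 3F/5.
Euler: V − E + F = 2 ⇒ (3F/5) − (3F/2) + F = 2.
Multiply by 10: (6 − 15 + 10)F = 20, i.e. 1F = 20.
So F = 20, E = 3·20/2 = 30, V = 3·20/5 = 12.

30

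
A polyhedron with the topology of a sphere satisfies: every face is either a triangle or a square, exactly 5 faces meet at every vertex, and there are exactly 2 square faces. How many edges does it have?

Let x be the number of triangles; then F = 2 + x.
Edge–face incidences: 2E = 4·2 + 3·x = 8 + 3x.
Every vertex has degree 5, so 5V = 2E.
Euler: V − E + F = 2 ⇒ (2E)/5 − E + (2 + x) = 2.
Multiply by 10: 2·(2E) − 5·(2E) + 10·(2 + x) = 20, i.e. 20 + 10x − 3·(8 + 3x) = 20.
Collecting terms: x − 4 = 20, so x = 24.
Then 2E = 8 + 3·24 = 80, so E = 40, V = 2E/5 = 16, F = 2 + 24 = 26.

40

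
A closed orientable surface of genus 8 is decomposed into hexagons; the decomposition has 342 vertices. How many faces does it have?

χ = 2 − 2·8 = -14, and every face is a hexagon so 6F = 2E.
V − E + F = -14 with E = 6F/2 gives 342 − (6/2 − 1)·F = -14, so F = 178 and E = 534.

178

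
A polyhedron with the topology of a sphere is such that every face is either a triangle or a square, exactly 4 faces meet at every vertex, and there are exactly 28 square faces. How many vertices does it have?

Let x be the number of triangles; then F = 28 + x.
Edge–face incidences: 2E = 4·28 + 3·x = 112 + 3x.
Every vertex has degree 4, so 4V = 2E.
Euler: V − E + F = 2 ⇒ (2E)/4 − E + (28 + x) = 2.
Multiply by 8: 2·(2E) − 4·(2E) + 8·(28 + x) = 16, i.e. 224 + 8x − 2·(112 + 3x) = 16.
Collecting terms: 2x = 16, so x = 8.
Then 2E = 112 + 3·8 = 136, so E = 68, V = 2E/4 = 34, F = 28 + 8 = 36.

34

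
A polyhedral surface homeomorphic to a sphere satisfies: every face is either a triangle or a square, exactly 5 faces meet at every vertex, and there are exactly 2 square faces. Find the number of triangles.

Let x be the number of triangles; then F = 2 + x.
Edge–face incidences: 2E = 4·2 + 3·x = 8 + 3x.
Every vertex has degree 5, so 5V = 2E.
Euler: V − E + F = 2 ⇒ (2E)/5 − E + (2 + x) = 2.
Multiply by 10: 2·(2E) − 5·(2E) + 10·(2 + x) = 20, i.e. 20 + 10x − 3·(8 + 3x) = 20.
Collecting terms: x − 4 = 20, so x = 24.
Then 2E = 8 + 3·24 = 80, so E = 40, V = 2E/5 = 16, F = 2 + 24 = 26.

24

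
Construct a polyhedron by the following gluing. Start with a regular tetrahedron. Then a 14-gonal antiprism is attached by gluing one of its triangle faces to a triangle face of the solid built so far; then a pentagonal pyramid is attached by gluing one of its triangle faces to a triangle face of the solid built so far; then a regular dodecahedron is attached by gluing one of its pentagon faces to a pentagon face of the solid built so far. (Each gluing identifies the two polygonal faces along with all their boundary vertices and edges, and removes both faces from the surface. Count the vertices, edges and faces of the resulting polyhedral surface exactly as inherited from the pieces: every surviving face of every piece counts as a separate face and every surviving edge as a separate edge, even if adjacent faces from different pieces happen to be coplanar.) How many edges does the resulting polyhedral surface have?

A regular tetrahedron: V=4, E=6, F=4.
Attach a 14-gonal antiprism (V=28, E=56, F=30) along a 3-gon: merge 3 vertices and 3 edges, delete both glued faces → V=29, E=59, F=32.
Attach a pentagonal pyramid (V=6, E=10, F=6) along a 3-gon: merge 3 vertices and 3 edges, delete both glued faces → V=32, E=66, F=36.
Attach a regular dodecahedron (V=20, E=30, F=12) along a 5-gon: merge 5 vertices and 5 edges, delete both glued faces → V=47, E=91, F=46.
Check: V − E + F = 47 − 91 + 46 = 2.

91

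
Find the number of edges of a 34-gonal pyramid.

A pyramid on an n-gon base has one n-gon and n triangles: V = 34 + 1 = 35, E = 2·34 = 68, F = 34 + 1 = 35.

68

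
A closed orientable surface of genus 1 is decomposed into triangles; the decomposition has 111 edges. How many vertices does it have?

χ = 2 − 2·1 = 0, and every face is a triangle so 3F = 2E.
F = 2E/3 = 74. Then V = 0 + E − F = 0 + 111 − 74 = 37.

37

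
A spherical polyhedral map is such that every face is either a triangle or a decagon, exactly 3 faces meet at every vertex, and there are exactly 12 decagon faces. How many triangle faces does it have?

20

Let x be the number of triangles; then F = 12 + x.
Edge–face incidences: 2E = 10·12 + 3·x = 120 + 3x.
Every vertex has degree 3, so 3V = 2E.
Euler: V − E + F = 2 ⇒ (2E)/3 − E + (12 + x) = 2.
Multiply by 6: 2·(2E) − 3·(2E) + 6·(12 + x) = 12, i.e. 72 + 6x − (120 + 3x) = 12.
Collecting terms: 3x − 48 = 12, so 3x = 60, so x = 20.
Then 2E = 120 + 3·20 = 180, so E = 90, V = 2E/3 = 60, F = 12 + 20 = 32.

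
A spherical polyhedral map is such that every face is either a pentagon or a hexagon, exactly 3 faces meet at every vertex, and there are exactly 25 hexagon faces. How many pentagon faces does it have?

Let x be the number of pentagons; then F = 25 + x.
Edge–face incidences: 2E = 6·25 + 5·x = 150 + 5x.
Every vertex has degree 3, so 3V = 2E.
Euler: V − E + F = 2 ⇒ (2E)/3 − E + (25 + x) = 2.
Multiply by 6: 2·(2E) − 3·(2E) + 6·(25 + x) = 12, i.e. 150 + 6x − (150 + 5x) = 12.
Collecting terms: x = 12.
Then 2E = 150 + 5·12 = 210, so E = 105, V = 2E/3 = 70, F = 25 + 12 = 37.

12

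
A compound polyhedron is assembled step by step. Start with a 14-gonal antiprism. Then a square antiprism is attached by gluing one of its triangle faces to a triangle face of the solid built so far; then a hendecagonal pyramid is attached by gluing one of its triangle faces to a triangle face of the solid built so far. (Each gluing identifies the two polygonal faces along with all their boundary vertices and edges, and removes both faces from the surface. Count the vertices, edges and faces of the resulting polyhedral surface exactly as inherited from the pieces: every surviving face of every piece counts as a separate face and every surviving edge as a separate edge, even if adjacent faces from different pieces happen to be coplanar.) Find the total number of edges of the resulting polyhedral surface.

A 14-gonal antiprism: V=28, E=56, F=30.
Attach a square antiprism (V=8, E=16, F=10) along a 3-gon: merge 3 vertices and 3 edges, delete both glued faces → V=33, E=69, F=38.
Attach a hendecagonal pyramid (V=12, E=22, F=12) along a 3-gon: merge 3 vertices and 3 edges, delete both glued faces → V=42, E=88, F=48.
Check: V − E + F = 42 − 88 + 48 = 2.

88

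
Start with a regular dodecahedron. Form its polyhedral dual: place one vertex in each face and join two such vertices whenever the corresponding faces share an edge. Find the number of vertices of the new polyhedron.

The base solid has V = 20, E = 30, F = 12.
The dual swaps V and F and preserves E: V′ = F = 12, E′ = E = 30, F′ = V = 20.

12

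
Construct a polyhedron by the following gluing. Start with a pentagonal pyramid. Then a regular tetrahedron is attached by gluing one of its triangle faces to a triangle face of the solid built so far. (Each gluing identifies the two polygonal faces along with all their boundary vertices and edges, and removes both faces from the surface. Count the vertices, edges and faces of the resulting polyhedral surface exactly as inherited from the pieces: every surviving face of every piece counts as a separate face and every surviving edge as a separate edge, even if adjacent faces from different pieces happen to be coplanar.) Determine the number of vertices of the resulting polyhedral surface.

A pentagonal pyramid: V=6, E=10, F=6.
Attach a regular tetrahedron (V=4, E=6, F=4) along a 3-gon: merge 3 vertices and 3 edges, delete both glued faces → V=7, E=13, F=8.
Check: V − E + F = 7 − 13 + 8 = 2.

7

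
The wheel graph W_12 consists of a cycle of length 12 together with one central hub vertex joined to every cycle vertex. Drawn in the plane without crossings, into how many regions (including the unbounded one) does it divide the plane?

W_12 has V = 12 + 1 = 13 vertices and E = 2·12 = 24 edges.
By Euler's formula F = 2 − V + E = 2 − 13 + 24 = 13.

13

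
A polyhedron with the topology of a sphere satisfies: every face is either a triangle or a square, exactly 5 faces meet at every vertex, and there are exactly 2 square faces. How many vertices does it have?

Let x be the number of triangles; then F = 2 + x.
Edge–face incidences: 2E = 4·2 + 3·x = 8 + 3x.
Every vertex has degree 5, so 5V = 2E.
Euler: V − E + F = 2 ⇒ (2E)/5 − E + (2 + x) = 2.
Multiply by 10: 2·(2E) − 5·(2E) + 10·(2 + x) = 20, i.e. 20 + 10x − 3·(8 + 3x) = 20.
Collecting terms: x − 4 = 20, so x = 24.
Then 2E = 8 + 3·24 = 80, so E = 40, V = 2E/5 = 16, F = 2 + 24 = 26.

16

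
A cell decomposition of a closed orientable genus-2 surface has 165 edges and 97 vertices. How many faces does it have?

For a closed orientable surface of genus 2, χ = 2 − 2·2 = -2.
F = -2 − V + E = -2 − 97 + 165 = 66.

66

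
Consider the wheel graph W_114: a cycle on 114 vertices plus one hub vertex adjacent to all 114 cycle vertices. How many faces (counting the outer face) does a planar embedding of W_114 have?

115

W_114 has V = 114 + 1 = 115 vertices and E = 2·114 = 228 edges.
By Euler's formula F = 2 − V + E = 2 − 115 + 228 = 115.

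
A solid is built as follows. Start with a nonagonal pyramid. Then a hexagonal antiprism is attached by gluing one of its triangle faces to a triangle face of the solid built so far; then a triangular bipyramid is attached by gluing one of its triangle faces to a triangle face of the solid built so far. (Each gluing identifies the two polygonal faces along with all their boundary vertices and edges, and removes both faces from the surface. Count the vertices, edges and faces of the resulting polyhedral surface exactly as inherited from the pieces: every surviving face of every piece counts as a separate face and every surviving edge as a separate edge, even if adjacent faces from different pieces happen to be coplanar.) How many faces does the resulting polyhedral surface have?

A nonagonal pyramid: V=10, E=18, F=10.
Attach a hexagonal antiprism (V=12, E=24, F=14) along a 3-gon: merge 3 vertices and 3 edges, delete both glued faces → V=19, E=39, F=22.
Attach a triangular bipyramid (V=5, E=9, F=6) along a 3-gon: merge 3 vertices and 3 edges, delete both glued faces → V=21, E=45, F=26.
Check: V − E + F = 21 − 45 + 26 = 2.

26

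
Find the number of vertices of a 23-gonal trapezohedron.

The n-trapezohedron (dual of the n-antiprism) has V = 2·23 + 2 = 48, E = 4·23 = 92, F = 2·23 = 46.

48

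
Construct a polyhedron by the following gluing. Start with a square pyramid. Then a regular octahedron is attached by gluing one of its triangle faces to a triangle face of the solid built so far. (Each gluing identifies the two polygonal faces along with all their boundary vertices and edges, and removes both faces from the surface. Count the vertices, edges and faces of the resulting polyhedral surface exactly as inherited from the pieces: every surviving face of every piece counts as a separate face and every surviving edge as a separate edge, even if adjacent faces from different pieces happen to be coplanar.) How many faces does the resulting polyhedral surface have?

11

A square pyramid: V=5, E=8, F=5.
Attach a regular octahedron (V=6, E=12, F=8) along a 3-gon: merge 3 vertices and 3 edges, delete both glued faces → V=8, E=17, F=11.
Check: V − E + F = 8 − 17 + 11 = 2.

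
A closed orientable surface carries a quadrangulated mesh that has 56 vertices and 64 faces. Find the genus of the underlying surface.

Every face is a square, so 2E = 4·64 = 256, giving E = 128.
χ = V − E + F = 56 − 128 + 64 = -8.
For a closed orientable surface χ = 2 − 2g, so g = (2 − (-8))/2 = 5.

5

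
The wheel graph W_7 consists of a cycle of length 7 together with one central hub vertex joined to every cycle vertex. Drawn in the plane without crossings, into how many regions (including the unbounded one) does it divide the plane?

8

W_7 has V = 7 + 1 = 8 vertices and E = 2·7 = 14 edges.
By Euler's formula F = 2 − V + E = 2 − 8 + 14 = 8.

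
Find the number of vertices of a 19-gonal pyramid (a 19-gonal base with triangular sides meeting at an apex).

20

A pyramid on an n-gon base has one n-gon and n triangles: V = 19 + 1 = 20, E = 2·19 = 38, F = 19 + 1 = 20.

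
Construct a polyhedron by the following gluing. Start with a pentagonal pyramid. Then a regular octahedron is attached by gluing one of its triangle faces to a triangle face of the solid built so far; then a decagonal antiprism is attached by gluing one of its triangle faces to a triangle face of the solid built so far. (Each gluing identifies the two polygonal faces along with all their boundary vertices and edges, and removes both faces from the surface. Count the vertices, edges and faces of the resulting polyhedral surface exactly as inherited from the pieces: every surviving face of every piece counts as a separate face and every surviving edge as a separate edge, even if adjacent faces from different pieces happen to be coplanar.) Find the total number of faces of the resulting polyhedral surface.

A pentagonal pyramid: V=6, E=10, F=6.
Attach a regular octahedron (V=6, E=12, F=8) along a 3-gon: merge 3 vertices and 3 edges, delete both glued faces → V=9, E=19, F=12.
Attach a decagonal antiprism (V=20, E=40, F=22) along a 3-gon: merge 3 vertices and 3 edges, delete both glued faces → V=26, E=56, F=32.
Check: V − E + F = 26 − 56 + 32 = 2.

32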